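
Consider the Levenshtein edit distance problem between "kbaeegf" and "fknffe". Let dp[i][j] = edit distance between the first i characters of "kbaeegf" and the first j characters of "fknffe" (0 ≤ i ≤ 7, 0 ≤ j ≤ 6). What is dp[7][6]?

   ''  f  k  n  f  f  e
''  0  1  2  3  4  5  6
 k  1  1  1  2  3  4  5
 b  2  2  2  2  3  4  5
 a  3  3  3  3  3  4  5
 e  4  4  4  4  4  4  4
 e  5  5  5  5  5  5  4
 g  6  6  6  6  6  6  5
 f  7  6  7  7  6  6  6

6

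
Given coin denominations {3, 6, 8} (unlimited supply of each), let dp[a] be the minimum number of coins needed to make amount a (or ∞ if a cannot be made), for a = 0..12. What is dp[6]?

1

 a  0  1  2  3  4  5  6  7  8  9 10 11 12
dp  0  -  -  1  -  -  1  -  1  2  -  2  2
(- denotes ∞ / unreachable)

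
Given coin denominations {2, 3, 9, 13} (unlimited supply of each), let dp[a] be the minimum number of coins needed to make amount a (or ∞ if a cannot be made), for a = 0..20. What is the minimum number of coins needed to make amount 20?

3

 a  0  1  2  3  4  5  6  7  8  9 10 11 12 13 14 15 16 17 18 19 20
dp  0  -  1  1  2  2  2  3  3  1  4  2  2  1  3  2  2  3  2  3  3
(- denotes ∞ / unreachable)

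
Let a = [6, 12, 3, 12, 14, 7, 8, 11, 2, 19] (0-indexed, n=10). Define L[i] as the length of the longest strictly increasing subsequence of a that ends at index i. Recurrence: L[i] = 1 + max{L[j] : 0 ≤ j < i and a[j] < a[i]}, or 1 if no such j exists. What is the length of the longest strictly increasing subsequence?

5

   i    0    1    2    3    4    5    6    7    8    9
a[i]    6   12    3   12   14    7    8   11    2   19
L[i]    1    2    1    2    3    2    3    4    1    5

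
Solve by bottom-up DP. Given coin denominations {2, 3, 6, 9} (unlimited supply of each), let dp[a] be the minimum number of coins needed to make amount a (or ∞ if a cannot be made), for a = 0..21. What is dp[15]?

 a  0  1  2  3  4  5  6  7  8  9 10 11 12 13 14 15 16 17 18 19 20 21
dp  0  -  1  1  2  2  1  3  2  1  3  2  2  3  3  2  4  3  2  4  3  3
(- denotes ∞ / unreachable)

2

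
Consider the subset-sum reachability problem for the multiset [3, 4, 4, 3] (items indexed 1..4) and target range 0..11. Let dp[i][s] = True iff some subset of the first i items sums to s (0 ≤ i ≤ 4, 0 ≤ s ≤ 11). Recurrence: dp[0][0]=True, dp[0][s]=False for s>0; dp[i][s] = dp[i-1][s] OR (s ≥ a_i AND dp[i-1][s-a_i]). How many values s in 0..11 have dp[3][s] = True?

i\s   0   1   2   3   4   5   6   7   8   9  10  11
  0   T   F   F   F   F   F   F   F   F   F   F   F
  1   T   F   F   T   F   F   F   F   F   F   F   F
  2   T   F   F   T   T   F   F   T   F   F   F   F
  3   T   F   F   T   T   F   F   T   T   F   F   T
  4   T   F   F   T   T   F   T   T   T   F   T   T

6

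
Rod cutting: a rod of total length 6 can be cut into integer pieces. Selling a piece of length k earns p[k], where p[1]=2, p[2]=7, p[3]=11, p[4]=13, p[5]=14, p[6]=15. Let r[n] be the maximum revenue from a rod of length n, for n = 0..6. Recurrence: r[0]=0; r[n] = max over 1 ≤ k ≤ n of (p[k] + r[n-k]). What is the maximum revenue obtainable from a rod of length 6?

22

   n    0    1    2    3    4    5    6
r[n]    0    2    7   11   14   18   22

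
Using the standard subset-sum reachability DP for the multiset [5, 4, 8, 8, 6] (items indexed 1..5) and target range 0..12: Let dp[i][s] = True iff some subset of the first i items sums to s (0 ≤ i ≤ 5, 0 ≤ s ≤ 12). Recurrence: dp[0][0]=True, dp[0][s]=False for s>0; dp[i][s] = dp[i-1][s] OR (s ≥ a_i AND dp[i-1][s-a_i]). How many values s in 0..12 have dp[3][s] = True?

i\s   0   1   2   3   4   5   6   7   8   9  10  11  12
  0   T   F   F   F   F   F   F   F   F   F   F   F   F
  1   T   F   F   F   F   T   F   F   F   F   F   F   F
  2   T   F   F   F   T   T   F   F   F   T   F   F   F
  3   T   F   F   F   T   T   F   F   T   T   F   F   T
  4   T   F   F   F   T   T   F   F   T   T   F   F   T
  5   T   F   F   F   T   T   T   F   T   T   T   T   T

6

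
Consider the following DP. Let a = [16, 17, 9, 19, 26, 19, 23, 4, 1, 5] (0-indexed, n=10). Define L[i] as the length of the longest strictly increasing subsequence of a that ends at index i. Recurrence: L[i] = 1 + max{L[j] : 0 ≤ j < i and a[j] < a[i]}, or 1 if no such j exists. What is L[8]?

1

   i    0    1    2    3    4    5    6    7    8    9
a[i]   16   17    9   19   26   19   23    4    1    5
L[i]    1    2    1    3    4    3    4    1    1    2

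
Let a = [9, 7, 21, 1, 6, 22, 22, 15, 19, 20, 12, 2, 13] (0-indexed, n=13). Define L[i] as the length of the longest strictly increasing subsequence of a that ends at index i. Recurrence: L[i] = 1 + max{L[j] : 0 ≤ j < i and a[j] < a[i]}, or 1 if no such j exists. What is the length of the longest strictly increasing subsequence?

   i    0    1    2    3    4    5    6    7    8    9   10   11   12
a[i]    9    7   21    1    6   22   22   15   19   20   12    2   13
L[i]    1    1    2    1    2    3    3    3    4    5    3    2    4

5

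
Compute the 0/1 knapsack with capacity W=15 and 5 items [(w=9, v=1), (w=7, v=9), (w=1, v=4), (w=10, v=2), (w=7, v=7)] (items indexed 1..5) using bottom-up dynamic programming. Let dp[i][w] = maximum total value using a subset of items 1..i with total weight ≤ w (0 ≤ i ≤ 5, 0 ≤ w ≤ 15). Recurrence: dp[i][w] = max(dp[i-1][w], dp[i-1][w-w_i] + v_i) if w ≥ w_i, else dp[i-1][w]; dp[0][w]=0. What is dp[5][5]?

i\w   0   1   2   3   4   5   6   7   8   9  10  11  12  13  14  15
  0   0   0   0   0   0   0   0   0   0   0   0   0   0   0   0   0
  1   0   0   0   0   0   0   0   0   0   1   1   1   1   1   1   1
  2   0   0   0   0   0   0   0   9   9   9   9   9   9   9   9   9
  3   0   4   4   4   4   4   4   9  13  13  13  13  13  13  13  13
  4   0   4   4   4   4   4   4   9  13  13  13  13  13  13  13  13
  5   0   4   4   4   4   4   4   9  13  13  13  13  13  13  16  20

4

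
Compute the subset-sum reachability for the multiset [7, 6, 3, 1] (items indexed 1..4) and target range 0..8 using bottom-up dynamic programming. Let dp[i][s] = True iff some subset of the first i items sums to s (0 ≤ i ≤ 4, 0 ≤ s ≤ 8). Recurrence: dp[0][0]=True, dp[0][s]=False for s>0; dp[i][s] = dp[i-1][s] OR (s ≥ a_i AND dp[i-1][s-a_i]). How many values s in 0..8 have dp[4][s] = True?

i\s   0   1   2   3   4   5   6   7   8
  0   T   F   F   F   F   F   F   F   F
  1   T   F   F   F   F   F   F   T   F
  2   T   F   F   F   F   F   T   T   F
  3   T   F   F   T   F   F   T   T   F
  4   T   T   F   T   T   F   T   T   T

7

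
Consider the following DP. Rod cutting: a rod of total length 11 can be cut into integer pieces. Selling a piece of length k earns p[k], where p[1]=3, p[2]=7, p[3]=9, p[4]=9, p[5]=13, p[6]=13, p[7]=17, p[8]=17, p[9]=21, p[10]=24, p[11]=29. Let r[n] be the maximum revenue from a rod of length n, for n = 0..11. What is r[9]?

31

   n    0    1    2    3    4    5    6    7    8    9   10   11
r[n]    0    3    7   10   14   17   21   24   28   31   35   38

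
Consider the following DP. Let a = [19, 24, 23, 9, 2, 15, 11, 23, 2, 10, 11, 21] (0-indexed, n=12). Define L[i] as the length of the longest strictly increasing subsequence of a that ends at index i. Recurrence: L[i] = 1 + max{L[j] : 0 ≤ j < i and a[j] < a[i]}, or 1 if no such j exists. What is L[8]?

   i    0    1    2    3    4    5    6    7    8    9   10   11
a[i]   19   24   23    9    2   15   11   23    2   10   11   21
L[i]    1    2    2    1    1    2    2    3    1    2    3    4

1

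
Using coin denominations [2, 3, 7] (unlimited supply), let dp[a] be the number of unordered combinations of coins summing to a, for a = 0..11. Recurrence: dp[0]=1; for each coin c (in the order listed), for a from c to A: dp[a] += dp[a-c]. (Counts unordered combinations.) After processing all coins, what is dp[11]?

3

after  coin     0     1     2     3     4     5     6     7     8     9    10    11
          2     1     0     1     0     1     0     1     0     1     0     1     0
          3     1     0     1     1     1     1     2     1     2     2     2     2
          7     1     0     1     1     1     1     2     2     2     3     3     3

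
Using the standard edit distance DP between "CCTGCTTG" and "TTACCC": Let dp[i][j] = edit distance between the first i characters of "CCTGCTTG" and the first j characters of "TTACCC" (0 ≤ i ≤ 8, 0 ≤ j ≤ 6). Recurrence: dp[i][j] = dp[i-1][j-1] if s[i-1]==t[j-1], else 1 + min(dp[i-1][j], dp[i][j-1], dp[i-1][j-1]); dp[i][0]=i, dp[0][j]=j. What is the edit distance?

   ''  T  T  A  C  C  C
''  0  1  2  3  4  5  6
 C  1  1  2  3  3  4  5
 C  2  2  2  3  3  3  4
 T  3  2  2  3  4  4  4
 G  4  3  3  3  4  5  5
 C  5  4  4  4  3  4  5
 T  6  5  4  5  4  4  5
 T  7  6  5  5  5  5  5
 G  8  7  6  6  6  6  6

6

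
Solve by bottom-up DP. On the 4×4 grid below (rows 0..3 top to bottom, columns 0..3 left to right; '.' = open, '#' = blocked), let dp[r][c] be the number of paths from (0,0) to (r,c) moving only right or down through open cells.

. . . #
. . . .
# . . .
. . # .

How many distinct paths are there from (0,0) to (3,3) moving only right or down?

r\c   0   1   2   3
  0   1   1   1   0
  1   1   2   3   3
  2   0   2   5   8
  3   0   2   0   8

8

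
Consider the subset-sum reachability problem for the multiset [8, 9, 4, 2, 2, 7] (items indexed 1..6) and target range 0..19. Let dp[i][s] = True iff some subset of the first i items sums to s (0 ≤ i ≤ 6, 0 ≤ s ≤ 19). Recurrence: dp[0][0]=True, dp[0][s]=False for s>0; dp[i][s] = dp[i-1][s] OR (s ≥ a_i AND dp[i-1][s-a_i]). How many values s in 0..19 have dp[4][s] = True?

14

i\s   0   1   2   3   4   5   6   7   8   9  10  11  12  13  14  15  16  17  18  19
  0   T   F   F   F   F   F   F   F   F   F   F   F   F   F   F   F   F   F   F   F
  1   T   F   F   F   F   F   F   F   T   F   F   F   F   F   F   F   F   F   F   F
  2   T   F   F   F   F   F   F   F   T   T   F   F   F   F   F   F   F   T   F   F
  3   T   F   F   F   T   F   F   F   T   T   F   F   T   T   F   F   F   T   F   F
  4   T   F   T   F   T   F   T   F   T   T   T   T   T   T   T   T   F   T   F   T
  5   T   F   T   F   T   F   T   F   T   T   T   T   T   T   T   T   T   T   F   T
  6   T   F   T   F   T   F   T   T   T   T   T   T   T   T   T   T   T   T   T   T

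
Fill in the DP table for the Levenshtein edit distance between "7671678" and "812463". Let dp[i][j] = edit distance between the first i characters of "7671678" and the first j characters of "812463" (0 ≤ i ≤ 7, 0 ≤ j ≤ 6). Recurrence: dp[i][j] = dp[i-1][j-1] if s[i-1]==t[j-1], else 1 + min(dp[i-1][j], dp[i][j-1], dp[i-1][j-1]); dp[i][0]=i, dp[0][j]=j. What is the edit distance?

6

   ''  8  1  2  4  6  3
''  0  1  2  3  4  5  6
 7  1  1  2  3  4  5  6
 6  2  2  2  3  4  4  5
 7  3  3  3  3  4  5  5
 1  4  4  3  4  4  5  6
 6  5  5  4  4  5  4  5
 7  6  6  5  5  5  5  5
 8  7  6  6  6  6  6  6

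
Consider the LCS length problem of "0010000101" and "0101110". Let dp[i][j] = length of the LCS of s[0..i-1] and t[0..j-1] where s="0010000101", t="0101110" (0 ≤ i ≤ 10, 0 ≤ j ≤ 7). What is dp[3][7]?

3

   ''  0  1  0  1  1  1  0
''  0  0  0  0  0  0  0  0
 0  0  1  1  1  1  1  1  1
 0  0  1  1  2  2  2  2  2
 1  0  1  2  2  3  3  3  3
 0  0  1  2  3  3  3  3  4
 0  0  1  2  3  3  3  3  4
 0  0  1  2  3  3  3  3  4
 0  0  1  2  3  3  3  3  4
 1  0  1  2  3  4  4  4  4
 0  0  1  2  3  4  4  4  5
 1  0  1  2  3  4  5  5  5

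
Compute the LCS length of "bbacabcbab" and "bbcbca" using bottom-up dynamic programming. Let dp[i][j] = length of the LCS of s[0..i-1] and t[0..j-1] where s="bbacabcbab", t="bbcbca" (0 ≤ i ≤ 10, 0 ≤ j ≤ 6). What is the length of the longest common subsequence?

   ''  b  b  c  b  c  a
''  0  0  0  0  0  0  0
 b  0  1  1  1  1  1  1
 b  0  1  2  2  2  2  2
 a  0  1  2  2  2  2  3
 c  0  1  2  3  3  3  3
 a  0  1  2  3  3  3  4
 b  0  1  2  3  4  4  4
 c  0  1  2  3  4  5  5
 b  0  1  2  3  4  5  5
 a  0  1  2  3  4  5  6
 b  0  1  2  3  4  5  6

6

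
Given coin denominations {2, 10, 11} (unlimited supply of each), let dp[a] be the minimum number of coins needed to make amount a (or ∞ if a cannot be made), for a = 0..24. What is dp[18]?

5

 a  0  1  2  3  4  5  6  7  8  9 10 11 12 13 14 15 16 17 18 19 20 21 22 23 24
dp  0  -  1  -  2  -  3  -  4  -  1  1  2  2  3  3  4  4  5  5  2  2  2  3  3
(- denotes ∞ / unreachable)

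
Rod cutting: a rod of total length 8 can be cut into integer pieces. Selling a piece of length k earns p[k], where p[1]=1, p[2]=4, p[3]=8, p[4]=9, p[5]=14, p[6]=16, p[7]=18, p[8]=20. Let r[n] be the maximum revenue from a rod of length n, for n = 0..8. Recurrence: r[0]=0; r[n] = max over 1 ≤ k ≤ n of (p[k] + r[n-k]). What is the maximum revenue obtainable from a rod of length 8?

22

   n    0    1    2    3    4    5    6    7    8
r[n]    0    1    4    8    9   14   16   18   22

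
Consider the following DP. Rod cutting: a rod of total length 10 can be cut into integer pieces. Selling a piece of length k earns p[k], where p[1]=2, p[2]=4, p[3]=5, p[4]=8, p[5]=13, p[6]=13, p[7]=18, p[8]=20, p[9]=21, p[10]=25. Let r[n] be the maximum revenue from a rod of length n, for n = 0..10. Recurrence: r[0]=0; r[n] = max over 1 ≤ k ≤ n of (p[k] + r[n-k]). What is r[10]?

   n    0    1    2    3    4    5    6    7    8    9   10
r[n]    0    2    4    6    8   13   15   18   20   22   26

26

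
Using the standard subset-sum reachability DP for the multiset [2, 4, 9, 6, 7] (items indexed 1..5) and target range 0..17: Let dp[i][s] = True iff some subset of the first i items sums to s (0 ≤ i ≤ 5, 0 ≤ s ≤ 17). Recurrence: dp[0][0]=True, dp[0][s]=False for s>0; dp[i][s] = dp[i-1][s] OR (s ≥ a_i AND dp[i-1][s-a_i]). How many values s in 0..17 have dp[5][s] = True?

i\s   0   1   2   3   4   5   6   7   8   9  10  11  12  13  14  15  16  17
  0   T   F   F   F   F   F   F   F   F   F   F   F   F   F   F   F   F   F
  1   T   F   T   F   F   F   F   F   F   F   F   F   F   F   F   F   F   F
  2   T   F   T   F   T   F   T   F   F   F   F   F   F   F   F   F   F   F
  3   T   F   T   F   T   F   T   F   F   T   F   T   F   T   F   T   F   F
  4   T   F   T   F   T   F   T   F   T   T   T   T   T   T   F   T   F   T
  5   T   F   T   F   T   F   T   T   T   T   T   T   T   T   F   T   T   T

14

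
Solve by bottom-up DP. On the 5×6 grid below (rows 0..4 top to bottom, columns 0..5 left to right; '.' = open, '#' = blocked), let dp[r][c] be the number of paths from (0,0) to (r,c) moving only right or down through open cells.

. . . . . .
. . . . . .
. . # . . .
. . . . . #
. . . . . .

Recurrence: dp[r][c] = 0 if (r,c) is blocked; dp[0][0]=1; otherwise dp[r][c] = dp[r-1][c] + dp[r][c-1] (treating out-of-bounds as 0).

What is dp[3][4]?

r\c   0   1   2   3   4   5
  0   1   1   1   1   1   1
  1   1   2   3   4   5   6
  2   1   3   0   4   9  15
  3   1   4   4   8  17   0
  4   1   5   9  17  34  34

17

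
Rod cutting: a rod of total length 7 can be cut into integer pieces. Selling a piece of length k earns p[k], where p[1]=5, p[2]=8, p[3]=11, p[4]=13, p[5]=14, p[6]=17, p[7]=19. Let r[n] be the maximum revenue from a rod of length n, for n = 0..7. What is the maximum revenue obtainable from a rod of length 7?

   n    0    1    2    3    4    5    6    7
r[n]    0    5   10   15   20   25   30   35

35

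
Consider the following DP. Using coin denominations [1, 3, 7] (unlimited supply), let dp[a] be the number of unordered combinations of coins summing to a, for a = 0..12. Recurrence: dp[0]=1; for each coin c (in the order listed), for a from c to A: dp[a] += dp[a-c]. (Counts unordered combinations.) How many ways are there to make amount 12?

after  coin     0     1     2     3     4     5     6     7     8     9    10    11    12
          1     1     1     1     1     1     1     1     1     1     1     1     1     1
          3     1     1     1     2     2     2     3     3     3     4     4     4     5
          7     1     1     1     2     2     2     3     4     4     5     6     6     7

7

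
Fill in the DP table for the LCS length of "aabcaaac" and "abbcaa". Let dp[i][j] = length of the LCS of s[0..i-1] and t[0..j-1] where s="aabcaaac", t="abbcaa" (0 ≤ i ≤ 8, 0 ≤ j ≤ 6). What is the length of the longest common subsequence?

   ''  a  b  b  c  a  a
''  0  0  0  0  0  0  0
 a  0  1  1  1  1  1  1
 a  0  1  1  1  1  2  2
 b  0  1  2  2  2  2  2
 c  0  1  2  2  3  3  3
 a  0  1  2  2  3  4  4
 a  0  1  2  2  3  4  5
 a  0  1  2  2  3  4  5
 c  0  1  2  2  3  4  5

5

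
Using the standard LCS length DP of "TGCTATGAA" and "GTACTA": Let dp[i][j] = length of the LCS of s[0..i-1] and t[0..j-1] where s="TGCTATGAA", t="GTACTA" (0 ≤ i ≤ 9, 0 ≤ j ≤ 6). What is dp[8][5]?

4

   ''  G  T  A  C  T  A
''  0  0  0  0  0  0  0
 T  0  0  1  1  1  1  1
 G  0  1  1  1  1  1  1
 C  0  1  1  1  2  2  2
 T  0  1  2  2  2  3  3
 A  0  1  2  3  3  3  4
 T  0  1  2  3  3  4  4
 G  0  1  2  3  3  4  4
 A  0  1  2  3  3  4  5
 A  0  1  2  3  3  4  5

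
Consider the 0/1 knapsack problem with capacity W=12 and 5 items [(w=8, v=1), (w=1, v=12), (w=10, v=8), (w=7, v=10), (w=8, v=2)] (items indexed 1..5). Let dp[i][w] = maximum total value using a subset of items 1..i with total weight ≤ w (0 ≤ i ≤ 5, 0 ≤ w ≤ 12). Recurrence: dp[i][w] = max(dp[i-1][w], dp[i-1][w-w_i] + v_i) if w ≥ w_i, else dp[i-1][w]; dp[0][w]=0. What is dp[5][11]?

22

i\w   0   1   2   3   4   5   6   7   8   9  10  11  12
  0   0   0   0   0   0   0   0   0   0   0   0   0   0
  1   0   0   0   0   0   0   0   0   1   1   1   1   1
  2   0  12  12  12  12  12  12  12  12  13  13  13  13
  3   0  12  12  12  12  12  12  12  12  13  13  20  20
  4   0  12  12  12  12  12  12  12  22  22  22  22  22
  5   0  12  12  12  12  12  12  12  22  22  22  22  22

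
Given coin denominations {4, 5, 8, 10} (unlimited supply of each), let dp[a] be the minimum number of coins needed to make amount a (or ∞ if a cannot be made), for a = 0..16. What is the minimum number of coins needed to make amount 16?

2

 a  0  1  2  3  4  5  6  7  8  9 10 11 12 13 14 15 16
dp  0  -  -  -  1  1  -  -  1  2  1  -  2  2  2  2  2
(- denotes ∞ / unreachable)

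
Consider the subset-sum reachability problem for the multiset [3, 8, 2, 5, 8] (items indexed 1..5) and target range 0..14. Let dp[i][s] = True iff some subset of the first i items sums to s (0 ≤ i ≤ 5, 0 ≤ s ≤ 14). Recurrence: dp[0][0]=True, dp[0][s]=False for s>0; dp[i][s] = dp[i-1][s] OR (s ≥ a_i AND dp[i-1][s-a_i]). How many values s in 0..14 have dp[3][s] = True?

i\s   0   1   2   3   4   5   6   7   8   9  10  11  12  13  14
  0   T   F   F   F   F   F   F   F   F   F   F   F   F   F   F
  1   T   F   F   T   F   F   F   F   F   F   F   F   F   F   F
  2   T   F   F   T   F   F   F   F   T   F   F   T   F   F   F
  3   T   F   T   T   F   T   F   F   T   F   T   T   F   T   F
  4   T   F   T   T   F   T   F   T   T   F   T   T   F   T   F
  5   T   F   T   T   F   T   F   T   T   F   T   T   F   T   F

8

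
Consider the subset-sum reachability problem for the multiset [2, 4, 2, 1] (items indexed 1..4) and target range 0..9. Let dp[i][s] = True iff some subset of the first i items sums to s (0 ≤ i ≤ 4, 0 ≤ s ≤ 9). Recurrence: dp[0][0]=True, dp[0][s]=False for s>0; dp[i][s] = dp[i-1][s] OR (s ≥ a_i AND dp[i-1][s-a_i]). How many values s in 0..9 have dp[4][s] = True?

10

i\s   0   1   2   3   4   5   6   7   8   9
  0   T   F   F   F   F   F   F   F   F   F
  1   T   F   T   F   F   F   F   F   F   F
  2   T   F   T   F   T   F   T   F   F   F
  3   T   F   T   F   T   F   T   F   T   F
  4   T   T   T   T   T   T   T   T   T   T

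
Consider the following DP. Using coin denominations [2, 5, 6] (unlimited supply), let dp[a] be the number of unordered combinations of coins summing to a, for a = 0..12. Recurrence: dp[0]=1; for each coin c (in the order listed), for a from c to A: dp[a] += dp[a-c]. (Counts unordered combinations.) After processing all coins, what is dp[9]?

1

after  coin     0     1     2     3     4     5     6     7     8     9    10    11    12
          2     1     0     1     0     1     0     1     0     1     0     1     0     1
          5     1     0     1     0     1     1     1     1     1     1     2     1     2
          6     1     0     1     0     1     1     2     1     2     1     3     2     4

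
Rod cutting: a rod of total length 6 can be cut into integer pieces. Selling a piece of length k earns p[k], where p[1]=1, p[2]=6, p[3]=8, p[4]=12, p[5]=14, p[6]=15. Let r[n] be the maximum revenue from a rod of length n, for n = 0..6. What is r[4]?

12

   n    0    1    2    3    4    5    6
r[n]    0    1    6    8   12   14   18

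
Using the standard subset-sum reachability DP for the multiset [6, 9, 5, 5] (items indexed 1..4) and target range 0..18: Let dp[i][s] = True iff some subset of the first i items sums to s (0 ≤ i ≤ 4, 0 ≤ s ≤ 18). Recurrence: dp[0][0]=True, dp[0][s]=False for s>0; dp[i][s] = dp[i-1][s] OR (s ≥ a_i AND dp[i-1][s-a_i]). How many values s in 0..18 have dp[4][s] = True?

i\s   0   1   2   3   4   5   6   7   8   9  10  11  12  13  14  15  16  17  18
  0   T   F   F   F   F   F   F   F   F   F   F   F   F   F   F   F   F   F   F
  1   T   F   F   F   F   F   T   F   F   F   F   F   F   F   F   F   F   F   F
  2   T   F   F   F   F   F   T   F   F   T   F   F   F   F   F   T   F   F   F
  3   T   F   F   F   F   T   T   F   F   T   F   T   F   F   T   T   F   F   F
  4   T   F   F   F   F   T   T   F   F   T   T   T   F   F   T   T   T   F   F

9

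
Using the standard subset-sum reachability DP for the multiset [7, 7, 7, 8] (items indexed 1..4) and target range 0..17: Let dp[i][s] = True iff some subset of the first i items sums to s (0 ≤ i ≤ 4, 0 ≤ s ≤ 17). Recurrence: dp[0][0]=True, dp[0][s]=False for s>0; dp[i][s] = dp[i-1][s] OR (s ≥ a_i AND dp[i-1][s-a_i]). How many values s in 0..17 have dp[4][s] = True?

i\s   0   1   2   3   4   5   6   7   8   9  10  11  12  13  14  15  16  17
  0   T   F   F   F   F   F   F   F   F   F   F   F   F   F   F   F   F   F
  1   T   F   F   F   F   F   F   T   F   F   F   F   F   F   F   F   F   F
  2   T   F   F   F   F   F   F   T   F   F   F   F   F   F   T   F   F   F
  3   T   F   F   F   F   F   F   T   F   F   F   F   F   F   T   F   F   F
  4   T   F   F   F   F   F   F   T   T   F   F   F   F   F   T   T   F   F

5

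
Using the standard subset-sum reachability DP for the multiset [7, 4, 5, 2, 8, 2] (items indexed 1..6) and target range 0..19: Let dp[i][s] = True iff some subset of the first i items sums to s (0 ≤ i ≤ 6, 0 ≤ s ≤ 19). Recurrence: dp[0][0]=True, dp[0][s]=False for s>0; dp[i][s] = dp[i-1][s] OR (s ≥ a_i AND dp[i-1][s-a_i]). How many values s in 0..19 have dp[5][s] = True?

i\s   0   1   2   3   4   5   6   7   8   9  10  11  12  13  14  15  16  17  18  19
  0   T   F   F   F   F   F   F   F   F   F   F   F   F   F   F   F   F   F   F   F
  1   T   F   F   F   F   F   F   T   F   F   F   F   F   F   F   F   F   F   F   F
  2   T   F   F   F   T   F   F   T   F   F   F   T   F   F   F   F   F   F   F   F
  3   T   F   F   F   T   T   F   T   F   T   F   T   T   F   F   F   T   F   F   F
  4   T   F   T   F   T   T   T   T   F   T   F   T   T   T   T   F   T   F   T   F
  5   T   F   T   F   T   T   T   T   T   T   T   T   T   T   T   T   T   T   T   T
  6   T   F   T   F   T   T   T   T   T   T   T   T   T   T   T   T   T   T   T   T

18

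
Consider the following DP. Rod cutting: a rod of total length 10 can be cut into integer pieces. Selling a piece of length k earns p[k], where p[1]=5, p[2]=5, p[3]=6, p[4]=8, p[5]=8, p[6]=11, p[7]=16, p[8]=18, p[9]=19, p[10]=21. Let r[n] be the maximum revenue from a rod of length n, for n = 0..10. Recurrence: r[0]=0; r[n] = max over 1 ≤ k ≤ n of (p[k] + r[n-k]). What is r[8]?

40

   n    0    1    2    3    4    5    6    7    8    9   10
r[n]    0    5   10   15   20   25   30   35   40   45   50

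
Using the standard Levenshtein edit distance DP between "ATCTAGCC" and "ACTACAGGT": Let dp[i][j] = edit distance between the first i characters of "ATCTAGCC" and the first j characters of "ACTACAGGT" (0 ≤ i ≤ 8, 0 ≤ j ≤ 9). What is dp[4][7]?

   ''  A  C  T  A  C  A  G  G  T
''  0  1  2  3  4  5  6  7  8  9
 A  1  0  1  2  3  4  5  6  7  8
 T  2  1  1  1  2  3  4  5  6  7
 C  3  2  1  2  2  2  3  4  5  6
 T  4  3  2  1  2  3  3  4  5  5
 A  5  4  3  2  1  2  3  4  5  6
 G  6  5  4  3  2  2  3  3  4  5
 C  7  6  5  4  3  2  3  4  4  5
 C  8  7  6  5  4  3  3  4  5  5

4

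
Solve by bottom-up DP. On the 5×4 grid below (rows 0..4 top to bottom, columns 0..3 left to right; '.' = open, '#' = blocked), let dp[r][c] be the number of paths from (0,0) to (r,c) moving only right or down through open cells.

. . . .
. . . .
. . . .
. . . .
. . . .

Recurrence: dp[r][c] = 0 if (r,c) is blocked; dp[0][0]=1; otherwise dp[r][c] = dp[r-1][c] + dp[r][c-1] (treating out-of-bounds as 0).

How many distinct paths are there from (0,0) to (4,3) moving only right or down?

35

r\c   0   1   2   3
  0   1   1   1   1
  1   1   2   3   4
  2   1   3   6  10
  3   1   4  10  20
  4   1   5  15  35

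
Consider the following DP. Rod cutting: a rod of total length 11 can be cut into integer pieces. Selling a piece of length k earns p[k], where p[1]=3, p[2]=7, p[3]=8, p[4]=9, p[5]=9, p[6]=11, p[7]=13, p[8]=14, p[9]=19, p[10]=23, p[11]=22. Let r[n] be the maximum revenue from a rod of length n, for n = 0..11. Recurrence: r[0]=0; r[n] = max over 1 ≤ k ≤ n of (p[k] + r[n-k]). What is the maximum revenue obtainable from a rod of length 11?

38

   n    0    1    2    3    4    5    6    7    8    9   10   11
r[n]    0    3    7   10   14   17   21   24   28   31   35   38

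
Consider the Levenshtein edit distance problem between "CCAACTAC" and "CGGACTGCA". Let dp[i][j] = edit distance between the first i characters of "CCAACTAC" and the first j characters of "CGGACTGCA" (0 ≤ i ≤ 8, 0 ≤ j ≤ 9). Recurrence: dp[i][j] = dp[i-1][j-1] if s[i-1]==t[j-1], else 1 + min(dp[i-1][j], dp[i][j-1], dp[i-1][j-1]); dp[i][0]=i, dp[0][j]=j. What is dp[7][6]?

   ''  C  G  G  A  C  T  G  C  A
''  0  1  2  3  4  5  6  7  8  9
 C  1  0  1  2  3  4  5  6  7  8
 C  2  1  1  2  3  3  4  5  6  7
 A  3  2  2  2  2  3  4  5  6  6
 A  4  3  3  3  2  3  4  5  6  6
 C  5  4  4  4  3  2  3  4  5  6
 T  6  5  5  5  4  3  2  3  4  5
 A  7  6  6  6  5  4  3  3  4  4
 C  8  7  7  7  6  5  4  4  3  4

3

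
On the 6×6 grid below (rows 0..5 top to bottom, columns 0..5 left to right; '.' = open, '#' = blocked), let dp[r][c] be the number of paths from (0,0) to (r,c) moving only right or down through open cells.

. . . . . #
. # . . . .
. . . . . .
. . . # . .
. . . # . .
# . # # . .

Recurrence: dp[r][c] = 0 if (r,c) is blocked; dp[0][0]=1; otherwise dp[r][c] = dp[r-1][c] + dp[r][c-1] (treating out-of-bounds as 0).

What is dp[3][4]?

7

r\c   0   1   2   3   4   5
  0   1   1   1   1   1   0
  1   1   0   1   2   3   3
  2   1   1   2   4   7  10
  3   1   2   4   0   7  17
  4   1   3   7   0   7  24
  5   0   3   0   0   7  31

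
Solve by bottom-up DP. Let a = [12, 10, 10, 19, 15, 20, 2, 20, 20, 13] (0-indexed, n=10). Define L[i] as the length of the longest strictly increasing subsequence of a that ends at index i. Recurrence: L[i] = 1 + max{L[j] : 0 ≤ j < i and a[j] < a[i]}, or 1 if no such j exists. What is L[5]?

3

   i    0    1    2    3    4    5    6    7    8    9
a[i]   12   10   10   19   15   20    2   20   20   13
L[i]    1    1    1    2    2    3    1    3    3    2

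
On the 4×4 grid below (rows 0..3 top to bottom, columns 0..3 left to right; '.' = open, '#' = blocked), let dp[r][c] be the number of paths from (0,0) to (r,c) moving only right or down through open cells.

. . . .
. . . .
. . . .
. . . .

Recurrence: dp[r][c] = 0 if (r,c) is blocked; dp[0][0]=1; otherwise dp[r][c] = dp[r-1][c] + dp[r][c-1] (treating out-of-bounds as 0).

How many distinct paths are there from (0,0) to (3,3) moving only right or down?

r\c   0   1   2   3
  0   1   1   1   1
  1   1   2   3   4
  2   1   3   6  10
  3   1   4  10  20

20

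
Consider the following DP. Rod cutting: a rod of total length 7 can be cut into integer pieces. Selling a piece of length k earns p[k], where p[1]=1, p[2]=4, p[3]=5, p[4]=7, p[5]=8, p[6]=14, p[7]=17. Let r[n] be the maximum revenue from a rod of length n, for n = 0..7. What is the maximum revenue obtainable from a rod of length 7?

   n    0    1    2    3    4    5    6    7
r[n]    0    1    4    5    8    9   14   17

17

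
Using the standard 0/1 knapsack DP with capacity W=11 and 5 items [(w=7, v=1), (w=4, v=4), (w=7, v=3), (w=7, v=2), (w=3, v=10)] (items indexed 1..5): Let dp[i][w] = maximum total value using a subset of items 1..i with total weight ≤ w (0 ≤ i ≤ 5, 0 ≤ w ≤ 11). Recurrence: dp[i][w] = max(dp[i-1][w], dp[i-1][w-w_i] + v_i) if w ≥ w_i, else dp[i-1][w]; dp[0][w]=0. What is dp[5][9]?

i\w   0   1   2   3   4   5   6   7   8   9  10  11
  0   0   0   0   0   0   0   0   0   0   0   0   0
  1   0   0   0   0   0   0   0   1   1   1   1   1
  2   0   0   0   0   4   4   4   4   4   4   4   5
  3   0   0   0   0   4   4   4   4   4   4   4   7
  4   0   0   0   0   4   4   4   4   4   4   4   7
  5   0   0   0  10  10  10  10  14  14  14  14  14

14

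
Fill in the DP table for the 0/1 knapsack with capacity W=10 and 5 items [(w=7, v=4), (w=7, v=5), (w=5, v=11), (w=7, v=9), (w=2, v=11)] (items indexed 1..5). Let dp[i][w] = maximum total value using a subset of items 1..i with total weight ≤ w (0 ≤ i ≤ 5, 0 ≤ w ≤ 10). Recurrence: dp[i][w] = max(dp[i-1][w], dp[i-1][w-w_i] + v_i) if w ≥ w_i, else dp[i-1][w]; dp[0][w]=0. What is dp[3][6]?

i\w   0   1   2   3   4   5   6   7   8   9  10
  0   0   0   0   0   0   0   0   0   0   0   0
  1   0   0   0   0   0   0   0   4   4   4   4
  2   0   0   0   0   0   0   0   5   5   5   5
  3   0   0   0   0   0  11  11  11  11  11  11
  4   0   0   0   0   0  11  11  11  11  11  11
  5   0   0  11  11  11  11  11  22  22  22  22

11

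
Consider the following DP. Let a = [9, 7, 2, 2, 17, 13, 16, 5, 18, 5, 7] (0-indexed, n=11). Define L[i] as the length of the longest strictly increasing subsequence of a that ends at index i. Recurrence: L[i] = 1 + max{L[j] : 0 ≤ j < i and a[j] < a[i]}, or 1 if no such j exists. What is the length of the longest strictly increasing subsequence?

4

   i    0    1    2    3    4    5    6    7    8    9   10
a[i]    9    7    2    2   17   13   16    5   18    5    7
L[i]    1    1    1    1    2    2    3    2    4    2    3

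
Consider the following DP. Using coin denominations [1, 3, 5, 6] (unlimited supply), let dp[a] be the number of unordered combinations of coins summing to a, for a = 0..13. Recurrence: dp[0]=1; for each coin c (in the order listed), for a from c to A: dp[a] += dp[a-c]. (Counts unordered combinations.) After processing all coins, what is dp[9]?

8

after  coin     0     1     2     3     4     5     6     7     8     9    10    11    12    13
          1     1     1     1     1     1     1     1     1     1     1     1     1     1     1
          3     1     1     1     2     2     2     3     3     3     4     4     4     5     5
          5     1     1     1     2     2     3     4     4     5     6     7     8     9    10
          6     1     1     1     2     2     3     5     5     6     8     9    11    14    15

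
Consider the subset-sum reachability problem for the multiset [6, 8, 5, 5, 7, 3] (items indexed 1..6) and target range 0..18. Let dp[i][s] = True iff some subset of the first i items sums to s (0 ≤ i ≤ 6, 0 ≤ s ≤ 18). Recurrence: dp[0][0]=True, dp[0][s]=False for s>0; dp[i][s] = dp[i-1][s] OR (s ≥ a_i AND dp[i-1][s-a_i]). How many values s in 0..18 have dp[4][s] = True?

i\s   0   1   2   3   4   5   6   7   8   9  10  11  12  13  14  15  16  17  18
  0   T   F   F   F   F   F   F   F   F   F   F   F   F   F   F   F   F   F   F
  1   T   F   F   F   F   F   T   F   F   F   F   F   F   F   F   F   F   F   F
  2   T   F   F   F   F   F   T   F   T   F   F   F   F   F   T   F   F   F   F
  3   T   F   F   F   F   T   T   F   T   F   F   T   F   T   T   F   F   F   F
  4   T   F   F   F   F   T   T   F   T   F   T   T   F   T   T   F   T   F   T
  5   T   F   F   F   F   T   T   T   T   F   T   T   T   T   T   T   T   T   T
  6   T   F   F   T   F   T   T   T   T   T   T   T   T   T   T   T   T   T   T

10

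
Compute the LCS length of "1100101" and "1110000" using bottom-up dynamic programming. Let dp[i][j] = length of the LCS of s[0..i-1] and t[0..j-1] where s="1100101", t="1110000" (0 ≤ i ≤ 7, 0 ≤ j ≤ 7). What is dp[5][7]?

4

   ''  1  1  1  0  0  0  0
''  0  0  0  0  0  0  0  0
 1  0  1  1  1  1  1  1  1
 1  0  1  2  2  2  2  2  2
 0  0  1  2  2  3  3  3  3
 0  0  1  2  2  3  4  4  4
 1  0  1  2  3  3  4  4  4
 0  0  1  2  3  4  4  5  5
 1  0  1  2  3  4  4  5  5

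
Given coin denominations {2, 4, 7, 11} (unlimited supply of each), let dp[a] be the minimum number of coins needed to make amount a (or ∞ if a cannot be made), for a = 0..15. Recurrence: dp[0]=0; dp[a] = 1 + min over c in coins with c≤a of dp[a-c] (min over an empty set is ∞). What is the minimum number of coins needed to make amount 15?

 a  0  1  2  3  4  5  6  7  8  9 10 11 12 13 14 15
dp  0  -  1  -  1  -  2  1  2  2  3  1  3  2  2  2
(- denotes ∞ / unreachable)

2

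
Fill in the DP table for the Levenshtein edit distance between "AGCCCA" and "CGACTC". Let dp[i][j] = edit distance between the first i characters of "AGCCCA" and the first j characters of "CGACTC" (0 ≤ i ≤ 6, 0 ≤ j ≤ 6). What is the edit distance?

   ''  C  G  A  C  T  C
''  0  1  2  3  4  5  6
 A  1  1  2  2  3  4  5
 G  2  2  1  2  3  4  5
 C  3  2  2  2  2  3  4
 C  4  3  3  3  2  3  3
 C  5  4  4  4  3  3  3
 A  6  5  5  4  4  4  4

4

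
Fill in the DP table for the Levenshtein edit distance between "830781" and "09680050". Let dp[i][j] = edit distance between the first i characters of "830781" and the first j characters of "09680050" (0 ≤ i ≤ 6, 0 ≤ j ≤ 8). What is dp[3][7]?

5

   ''  0  9  6  8  0  0  5  0
''  0  1  2  3  4  5  6  7  8
 8  1  1  2  3  3  4  5  6  7
 3  2  2  2  3  4  4  5  6  7
 0  3  2  3  3  4  4  4  5  6
 7  4  3  3  4  4  5  5  5  6
 8  5  4  4  4  4  5  6  6  6
 1  6  5  5  5  5  5  6  7  7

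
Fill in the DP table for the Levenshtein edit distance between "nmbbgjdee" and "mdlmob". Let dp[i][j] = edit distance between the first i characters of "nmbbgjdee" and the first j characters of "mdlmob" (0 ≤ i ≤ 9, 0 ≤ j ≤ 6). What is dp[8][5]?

7

   ''  m  d  l  m  o  b
''  0  1  2  3  4  5  6
 n  1  1  2  3  4  5  6
 m  2  1  2  3  3  4  5
 b  3  2  2  3  4  4  4
 b  4  3  3  3  4  5  4
 g  5  4  4  4  4  5  5
 j  6  5  5  5  5  5  6
 d  7  6  5  6  6  6  6
 e  8  7  6  6  7  7  7
 e  9  8  7  7  7  8  8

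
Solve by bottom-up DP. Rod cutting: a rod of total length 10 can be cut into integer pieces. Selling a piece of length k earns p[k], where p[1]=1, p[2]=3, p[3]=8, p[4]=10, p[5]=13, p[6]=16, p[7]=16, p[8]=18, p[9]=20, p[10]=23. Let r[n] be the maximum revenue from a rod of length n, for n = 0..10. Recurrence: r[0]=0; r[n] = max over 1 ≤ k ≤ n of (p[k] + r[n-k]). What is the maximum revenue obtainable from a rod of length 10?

26

   n    0    1    2    3    4    5    6    7    8    9   10
r[n]    0    1    3    8   10   13   16   18   21   24   26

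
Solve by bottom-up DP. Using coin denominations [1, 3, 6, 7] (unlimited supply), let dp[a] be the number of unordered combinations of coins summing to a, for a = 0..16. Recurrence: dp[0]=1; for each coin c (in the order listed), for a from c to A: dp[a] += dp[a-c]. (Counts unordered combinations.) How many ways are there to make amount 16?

after  coin     0     1     2     3     4     5     6     7     8     9    10    11    12    13    14    15    16
          1     1     1     1     1     1     1     1     1     1     1     1     1     1     1     1     1     1
          3     1     1     1     2     2     2     3     3     3     4     4     4     5     5     5     6     6
          6     1     1     1     2     2     2     4     4     4     6     6     6     9     9     9    12    12
          7     1     1     1     2     2     2     4     5     5     7     8     8    11    13    14    17    19

19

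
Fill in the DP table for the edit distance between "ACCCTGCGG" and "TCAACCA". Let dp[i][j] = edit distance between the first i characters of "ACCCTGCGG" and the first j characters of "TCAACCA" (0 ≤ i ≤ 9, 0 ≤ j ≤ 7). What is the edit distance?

   ''  T  C  A  A  C  C  A
''  0  1  2  3  4  5  6  7
 A  1  1  2  2  3  4  5  6
 C  2  2  1  2  3  3  4  5
 C  3  3  2  2  3  3  3  4
 C  4  4  3  3  3  3  3  4
 T  5  4  4  4  4  4  4  4
 G  6  5  5  5  5  5  5  5
 C  7  6  5  6  6  5  5  6
 G  8  7  6  6  7  6  6  6
 G  9  8  7  7  7  7  7  7

7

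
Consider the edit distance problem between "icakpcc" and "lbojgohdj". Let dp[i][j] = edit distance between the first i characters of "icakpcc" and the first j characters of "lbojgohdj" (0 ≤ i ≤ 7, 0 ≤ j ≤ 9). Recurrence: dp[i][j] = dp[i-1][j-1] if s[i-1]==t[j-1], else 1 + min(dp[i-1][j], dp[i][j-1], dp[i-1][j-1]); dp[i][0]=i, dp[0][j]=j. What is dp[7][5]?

7

   ''  l  b  o  j  g  o  h  d  j
''  0  1  2  3  4  5  6  7  8  9
 i  1  1  2  3  4  5  6  7  8  9
 c  2  2  2  3  4  5  6  7  8  9
 a  3  3  3  3  4  5  6  7  8  9
 k  4  4  4  4  4  5  6  7  8  9
 p  5  5  5  5  5  5  6  7  8  9
 c  6  6  6  6  6  6  6  7  8  9
 c  7  7  7  7  7  7  7  7  8  9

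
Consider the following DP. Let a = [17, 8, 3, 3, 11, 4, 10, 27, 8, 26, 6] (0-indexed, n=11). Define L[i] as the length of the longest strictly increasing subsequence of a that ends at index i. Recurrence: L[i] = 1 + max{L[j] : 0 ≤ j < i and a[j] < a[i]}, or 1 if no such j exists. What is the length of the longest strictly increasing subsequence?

   i    0    1    2    3    4    5    6    7    8    9   10
a[i]   17    8    3    3   11    4   10   27    8   26    6
L[i]    1    1    1    1    2    2    3    4    3    4    3

4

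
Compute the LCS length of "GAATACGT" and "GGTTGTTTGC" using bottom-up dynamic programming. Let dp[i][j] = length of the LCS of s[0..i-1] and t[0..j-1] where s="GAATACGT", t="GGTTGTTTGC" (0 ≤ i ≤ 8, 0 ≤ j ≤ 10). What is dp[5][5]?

   ''  G  G  T  T  G  T  T  T  G  C
''  0  0  0  0  0  0  0  0  0  0  0
 G  0  1  1  1  1  1  1  1  1  1  1
 A  0  1  1  1  1  1  1  1  1  1  1
 A  0  1  1  1  1  1  1  1  1  1  1
 T  0  1  1  2  2  2  2  2  2  2  2
 A  0  1  1  2  2  2  2  2  2  2  2
 C  0  1  1  2  2  2  2  2  2  2  3
 G  0  1  2  2  2  3  3  3  3  3  3
 T  0  1  2  3  3  3  4  4  4  4  4

2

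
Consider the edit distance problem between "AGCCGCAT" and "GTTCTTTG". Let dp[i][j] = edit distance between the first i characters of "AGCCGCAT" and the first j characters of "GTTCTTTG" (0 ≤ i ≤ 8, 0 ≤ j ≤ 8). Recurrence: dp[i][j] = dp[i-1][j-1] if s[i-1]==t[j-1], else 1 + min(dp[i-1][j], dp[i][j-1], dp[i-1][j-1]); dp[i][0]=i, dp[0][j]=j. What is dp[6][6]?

   ''  G  T  T  C  T  T  T  G
''  0  1  2  3  4  5  6  7  8
 A  1  1  2  3  4  5  6  7  8
 G  2  1  2  3  4  5  6  7  7
 C  3  2  2  3  3  4  5  6  7
 C  4  3  3  3  3  4  5  6  7
 G  5  4  4  4  4  4  5  6  6
 C  6  5  5  5  4  5  5  6  7
 A  7  6  6  6  5  5  6  6  7
 T  8  7  6  6  6  5  5  6  7

5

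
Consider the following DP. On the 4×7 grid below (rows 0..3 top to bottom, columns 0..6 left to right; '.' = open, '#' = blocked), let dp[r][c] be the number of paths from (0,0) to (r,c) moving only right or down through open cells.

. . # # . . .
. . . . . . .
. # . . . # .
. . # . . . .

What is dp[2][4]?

6

r\c   0   1   2   3   4   5   6
  0   1   1   0   0   0   0   0
  1   1   2   2   2   2   2   2
  2   1   0   2   4   6   0   2
  3   1   1   0   4  10  10  12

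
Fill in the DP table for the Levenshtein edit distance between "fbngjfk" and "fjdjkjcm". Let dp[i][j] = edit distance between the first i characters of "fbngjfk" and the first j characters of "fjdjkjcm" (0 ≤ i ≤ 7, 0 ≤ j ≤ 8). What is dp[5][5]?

4

   ''  f  j  d  j  k  j  c  m
''  0  1  2  3  4  5  6  7  8
 f  1  0  1  2  3  4  5  6  7
 b  2  1  1  2  3  4  5  6  7
 n  3  2  2  2  3  4  5  6  7
 g  4  3  3  3  3  4  5  6  7
 j  5  4  3  4  3  4  4  5  6
 f  6  5  4  4  4  4  5  5  6
 k  7  6  5  5  5  4  5  6  6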